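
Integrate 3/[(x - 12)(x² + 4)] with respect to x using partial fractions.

Cover-up at x=12: A = 3/(12²+4) = 3/148. Coeff matching: B = -3/148, C = -9/37. Decomposition: (3/148)/(x - 12) - ((3/148)x + 9/37)/(x² + 4). Integrate: linear → ln, quadratic → (1/2)ln + arctan: (3/148) ln|(x - 12)| - (3/296) ln(x² + 4) - (9/74) arctan(x/2) + C


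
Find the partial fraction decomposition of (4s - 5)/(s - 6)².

(4s - 5) = A(s - 6) + B. At s = 6: B = 4·6 - 5 = 19. Coeff of s: A = 4
Result: 4/(s - 6) + 19/(s - 6)²


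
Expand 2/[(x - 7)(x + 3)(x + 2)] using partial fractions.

Using cover-up method: α = 1/45, β = 1/5, γ = -2/9
Result: (1/45)/(x - 7) + (1/5)/(x + 3) - (2/9)/(x + 2)


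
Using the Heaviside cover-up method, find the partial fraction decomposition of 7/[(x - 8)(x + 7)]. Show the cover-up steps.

Cover (x - 8): set x=8, get P = 7/(8 + 7) = 7/15. Cover (x + 7): set x=-7, get Q = 7/(-7 - 8) = -7/15.
Result: (7/15)/(x - 8) - (7/15)/(x + 7)


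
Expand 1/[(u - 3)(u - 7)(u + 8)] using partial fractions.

Using cover-up method: A = -1/44, B = 1/60, C = 1/165
Result: (-1/44)/(u - 3) + (1/60)/(u - 7) + (1/165)/(u + 8)


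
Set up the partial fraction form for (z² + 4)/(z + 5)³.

Repeated linear factor (power 3): A/(z + 5) + B/(z + 5)² + C/(z + 5)³


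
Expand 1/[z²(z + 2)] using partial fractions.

Cover-up at z=-2: γ = 1/(-2 - 0)² = 1/4. Cover-up at z=0: β = 1/(0 + 2) = 1/2. Comparing z² coeff: α = -γ = -1/4
Result: (-1/4)/z + (1/2)/z² + (1/4)/(z + 2)


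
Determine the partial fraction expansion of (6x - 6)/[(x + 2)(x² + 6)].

At x=-2: P = (6·(-2) - 6)/((-2)² + 6) = -9/5. Q = -P = 9/5, R = 6 - (-2)·P = 12/5
Result: (-9/5)/(x + 2) + ((9/5)x + 12/5)/(x² + 6)


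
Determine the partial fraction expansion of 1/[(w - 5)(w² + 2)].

Cover-up at w = 5: P = 1/(5² + 2) = 1/27. Then Q = -P = -1/27, R = -P·(0 + 5) = -5/27
Result: (1/27)/(w - 5) - ((1/27)w + 5/27)/(w² + 2)


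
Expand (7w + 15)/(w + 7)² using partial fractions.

(7w + 15) = α(w + 7) + β. At w = -7: β = 7·(-7) + 15 = -34. Coeff of w: α = 7
Result: 7/(w + 7) - 34/(w + 7)²


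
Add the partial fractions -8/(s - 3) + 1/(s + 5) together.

Common denominator (s - 3)(s + 5). Numerator: -8(s + 5) + 1(s - 3) = (-8s - 40) + (s - 3) = -7s - 43
Result: (-7s - 43)/[(s - 3)(s + 5)]


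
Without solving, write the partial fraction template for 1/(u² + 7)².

Repeated quadratic factor: (αu + β)/(u² + 7) + (γu + δ)/(u² + 7)²


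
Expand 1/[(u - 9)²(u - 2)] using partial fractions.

Cover-up at u=2: γ = 1/(2 - 9)² = 1/49. Cover-up at u=9: β = 1/(9 - 2) = 1/7. Comparing u² coeff: α = -γ = -1/49
Result: (-1/49)/(u - 9) + (1/7)/(u - 9)² + (1/49)/(u - 2)


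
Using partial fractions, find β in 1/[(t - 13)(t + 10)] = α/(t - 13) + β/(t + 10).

Cover-up at t = -10: β = 1/(-10 - 13) = -1/23


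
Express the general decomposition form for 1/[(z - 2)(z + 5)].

Distinct linear factors: A/(z - 2) + B/(z + 5)


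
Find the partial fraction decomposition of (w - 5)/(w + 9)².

(w - 5) = P(w + 9) + Q. At w = -9: Q = 1·(-9) - 5 = -14. Coeff of w: P = 1
Result: 1/(w + 9) - 14/(w + 9)²


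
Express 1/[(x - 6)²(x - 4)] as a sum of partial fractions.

Cover-up at x=4: γ = 1/(4 - 6)² = 1/4. Cover-up at x=6: β = 1/(6 - 4) = 1/2. Comparing x² coeff: α = -γ = -1/4
Result: (-1/4)/(x - 6) + (1/2)/(x - 6)² + (1/4)/(x - 4)


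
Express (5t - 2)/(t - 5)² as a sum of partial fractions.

(5t - 2) = α(t - 5) + β. At t = 5: β = 5·5 - 2 = 23. Coeff of t: α = 5
Result: 5/(t - 5) + 23/(t - 5)²


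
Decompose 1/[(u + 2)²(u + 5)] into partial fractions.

Cover-up at u=-5: γ = 1/(-5 + 2)² = 1/9. Cover-up at u=-2: β = 1/(-2 + 5) = 1/3. Comparing u² coeff: α = -γ = -1/9
Result: (-1/9)/(u + 2) + (1/3)/(u + 2)² + (1/9)/(u + 5)


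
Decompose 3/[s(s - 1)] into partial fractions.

3/s(s - 1) = A/s + B/(s - 1). A = 3/(0 - 1) = -3, B = 3/(1 - 0) = 3
Result: -3/s + 3/(s - 1)


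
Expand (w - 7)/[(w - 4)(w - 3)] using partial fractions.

At w=4: α = (1·4 - 7)/(4 - 3) = -3. At w=3: β = (1·3 - 7)/(3 - 4) = 4
Result: -3/(w - 4) + 4/(w - 3)


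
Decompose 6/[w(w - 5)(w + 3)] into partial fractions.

Using cover-up method: A = -2/5, B = 3/20, C = 1/4
Result: (-2/5)/w + (3/20)/(w - 5) + (1/4)/(w + 3)


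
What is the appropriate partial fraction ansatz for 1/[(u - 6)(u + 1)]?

Distinct linear factors: P/(u - 6) + Q/(u + 1)


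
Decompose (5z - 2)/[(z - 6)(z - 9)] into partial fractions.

At z=6: P = (5·6 - 2)/(6 - 9) = -28/3. At z=9: Q = (5·9 - 2)/(9 - 6) = 43/3
Result: (-28/3)/(z - 6) + (43/3)/(z - 9)


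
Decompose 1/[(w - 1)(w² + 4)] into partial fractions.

Cover-up at w = 1: P = 1/(1² + 4) = 1/5. Then Q = -P = -1/5, R = -P·(0 + 1) = -1/5
Result: (1/5)/(w - 1) - ((1/5)w + 1/5)/(w² + 4)


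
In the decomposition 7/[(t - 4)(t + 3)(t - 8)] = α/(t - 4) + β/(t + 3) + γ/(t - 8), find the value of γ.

Cover-up at t = 8: γ = 7/[(8 - 4)(8 + 3)] = 7/[(4)(11)] = 7/44


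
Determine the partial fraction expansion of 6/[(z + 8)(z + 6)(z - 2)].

Using cover-up method: P = 3/10, Q = -3/8, R = 3/40
Result: (3/10)/(z + 8) - (3/8)/(z + 6) + (3/40)/(z - 2)


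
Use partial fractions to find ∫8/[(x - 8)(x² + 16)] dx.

Cover-up at x=8: A = 8/(8²+16) = 1/10. Coeff matching: B = -1/10, C = -4/5. Decomposition: (1/10)/(x - 8) - ((1/10)x + 4/5)/(x² + 16). Integrate: linear → ln, quadratic → (1/2)ln + arctan: (1/10) ln|(x - 8)| - (1/20) ln(x² + 16) - (1/5) arctan(x/4) + C


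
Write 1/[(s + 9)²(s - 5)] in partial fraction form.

Cover-up at s=5: γ = 1/(5 + 9)² = 1/196. Cover-up at s=-9: β = 1/(-9 - 5) = -1/14. Comparing s² coeff: α = -γ = -1/196
Result: (-1/196)/(s + 9) - (1/14)/(s + 9)² + (1/196)/(s - 5)


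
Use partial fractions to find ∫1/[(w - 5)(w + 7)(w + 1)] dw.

Cover-up: P = 1/72, Q = 1/72, R = -1/36. Decomposition: (1/72)/(w - 5) + (1/72)/(w + 7) - (1/36)/(w + 1). Integrate each term: (1/72) ln|(w - 5)| + (1/72) ln|(w + 7)| - (1/36) ln|(w + 1)| + C


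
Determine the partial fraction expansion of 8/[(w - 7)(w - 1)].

8/(w - 7)(w - 1) = α/(w - 7) + β/(w - 1). α = 8/(7 - 1) = 4/3, β = 8/(1 - 7) = -4/3
Result: (4/3)/(w - 7) - (4/3)/(w - 1)


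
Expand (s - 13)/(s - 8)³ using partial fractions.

(s - 13) = A(s - 8)² + B(s - 8) + C. At s = 8: C = 1·8 - 13 = -5. Coefficients: A = 0, B = 1
Result: 1/(s - 8)² - 5/(s - 8)³


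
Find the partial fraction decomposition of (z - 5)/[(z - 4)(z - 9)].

At z=4: P = (1·4 - 5)/(4 - 9) = 1/5. At z=9: Q = (1·9 - 5)/(9 - 4) = 4/5
Result: (1/5)/(z - 4) + (4/5)/(z - 9)


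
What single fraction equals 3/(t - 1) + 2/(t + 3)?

Common denominator (t - 1)(t + 3). Numerator: 3(t + 3) + 2(t - 1) = (3t + 9) + (2t - 2) = 5t + 7
Result: (5t + 7)/[(t - 1)(t + 3)]


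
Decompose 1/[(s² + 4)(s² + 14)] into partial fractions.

Coefficient matching gives A = C = 0, B = 1/(14-4) = 1/10, D = -B = -1/10
Result: (1/10)/(s² + 4) - (1/10)/(s² + 14)


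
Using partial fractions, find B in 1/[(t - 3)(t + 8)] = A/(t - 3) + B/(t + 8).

Cover-up at t = -8: B = 1/(-8 - 3) = -1/11


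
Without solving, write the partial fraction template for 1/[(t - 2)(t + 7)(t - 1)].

Three distinct linear factors: α/(t - 2) + β/(t + 7) + γ/(t - 1)


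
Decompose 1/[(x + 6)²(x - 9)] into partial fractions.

Cover-up at x=9: C = 1/(9 + 6)² = 1/225. Cover-up at x=-6: B = 1/(-6 - 9) = -1/15. Comparing x² coeff: A = -C = -1/225
Result: (-1/225)/(x + 6) - (1/15)/(x + 6)² + (1/225)/(x - 9)


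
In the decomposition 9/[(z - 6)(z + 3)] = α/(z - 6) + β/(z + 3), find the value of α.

Cover-up at z = 6: α = 9/(6 + 3) = 9/9 = 1


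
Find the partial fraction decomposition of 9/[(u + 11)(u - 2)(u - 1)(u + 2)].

Using Heaviside cover-up: (-1/156)/(u + 11) + (9/52)/(u - 2) - (1/4)/(u - 1) + (1/12)/(u + 2)


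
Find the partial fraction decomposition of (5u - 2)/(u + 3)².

(5u - 2) = A(u + 3) + B. At u = -3: B = 5·(-3) - 2 = -17. Coeff of u: A = 5
Result: 5/(u + 3) - 17/(u + 3)²


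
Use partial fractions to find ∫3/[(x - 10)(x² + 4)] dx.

Cover-up at x=10: P = 3/(10²+4) = 3/104. Coeff matching: Q = -3/104, R = -15/52. Decomposition: (3/104)/(x - 10) - ((3/104)x + 15/52)/(x² + 4). Integrate: linear → ln, quadratic → (1/2)ln + arctan: (3/104) ln|(x - 10)| - (3/208) ln(x² + 4) - (15/104) arctan(x/2) + C


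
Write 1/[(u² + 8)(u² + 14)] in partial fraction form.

Coefficient matching gives α = γ = 0, β = 1/(14-8) = 1/6, δ = -β = -1/6
Result: (1/6)/(u² + 8) - (1/6)/(u² + 14)


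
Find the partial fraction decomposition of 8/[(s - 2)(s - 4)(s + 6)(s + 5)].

Using Heaviside cover-up: (-1/14)/(s - 2) + (2/45)/(s - 4) - (1/10)/(s + 6) + (8/63)/(s + 5)


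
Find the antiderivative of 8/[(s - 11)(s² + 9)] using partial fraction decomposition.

Cover-up at s=11: P = 8/(11²+9) = 4/65. Coeff matching: Q = -4/65, R = -44/65. Decomposition: (4/65)/(s - 11) - ((4/65)s + 44/65)/(s² + 9). Integrate: linear → ln, quadratic → (1/2)ln + arctan: (4/65) ln|(s - 11)| - (2/65) ln(s² + 9) - (44/195) arctan(s/3) + C


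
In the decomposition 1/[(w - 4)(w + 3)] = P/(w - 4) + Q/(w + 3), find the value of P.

Cover-up at w = 4: P = 1/(4 + 3) = 1/7


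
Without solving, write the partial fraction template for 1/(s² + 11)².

Repeated quadratic factor: (Ps + Q)/(s² + 11) + (Rs + S)/(s² + 11)²


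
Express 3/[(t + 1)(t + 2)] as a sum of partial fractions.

3/(t + 1)(t + 2) = P/(t + 1) + Q/(t + 2). P = 3/(-1 + 2) = 3, Q = 3/(-2 + 1) = -3
Result: 3/(t + 1) - 3/(t + 2)


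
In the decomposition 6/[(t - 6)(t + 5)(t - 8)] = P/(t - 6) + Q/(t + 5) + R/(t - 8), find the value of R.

Cover-up at t = 8: R = 6/[(8 - 6)(8 + 5)] = 6/[(2)(13)] = 6/26 = 3/13


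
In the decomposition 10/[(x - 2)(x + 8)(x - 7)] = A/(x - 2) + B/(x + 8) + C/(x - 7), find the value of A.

Cover-up at x = 2: A = 10/[(2 + 8)(2 - 7)] = 10/[(10)(-5)] = -10/50 = -1/5


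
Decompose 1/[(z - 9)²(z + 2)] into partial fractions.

Cover-up at z=-2: C = 1/(-2 - 9)² = 1/121. Cover-up at z=9: B = 1/(9 + 2) = 1/11. Comparing z² coeff: A = -C = -1/121
Result: (-1/121)/(z - 9) + (1/11)/(z - 9)² + (1/121)/(z + 2)


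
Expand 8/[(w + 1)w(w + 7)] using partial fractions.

Using cover-up method: A = -4/3, B = 8/7, C = 4/21
Result: (-4/3)/(w + 1) + (8/7)/w + (4/21)/(w + 7)


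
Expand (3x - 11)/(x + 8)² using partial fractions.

(3x - 11) = A(x + 8) + B. At x = -8: B = 3·(-8) - 11 = -35. Coeff of x: A = 3
Result: 3/(x + 8) - 35/(x + 8)²


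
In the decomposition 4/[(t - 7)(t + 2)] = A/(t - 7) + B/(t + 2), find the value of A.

Cover-up at t = 7: A = 4/(7 + 2) = 4/9


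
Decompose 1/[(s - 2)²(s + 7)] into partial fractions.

Cover-up at s=-7: R = 1/(-7 - 2)² = 1/81. Cover-up at s=2: Q = 1/(2 + 7) = 1/9. Comparing s² coeff: P = -R = -1/81
Result: (-1/81)/(s - 2) + (1/9)/(s - 2)² + (1/81)/(s + 7)


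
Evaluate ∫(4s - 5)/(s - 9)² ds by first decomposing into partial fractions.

Decompose: A = 4, B = 4·9 - 5 = 31, so (4s - 5)/(s - 9)² = 4/(s - 9) + 31/(s - 9)². Integrate: ∫ A/(s - 9) ds = 4 ln|(s - 9)|; ∫ B/(s - 9)² ds = -31/(s - 9). Sum: 4 ln|(s - 9)| - 31/(s - 9) + C


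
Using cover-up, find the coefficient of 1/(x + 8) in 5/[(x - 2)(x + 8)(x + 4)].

Cover (x + 8), set x=-8: 5/[(-8 - 2)(-8 + 4)] = 1/8


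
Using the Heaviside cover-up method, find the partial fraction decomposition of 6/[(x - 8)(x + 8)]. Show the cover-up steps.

Cover (x - 8): set x=8, get P = 6/(8 + 8) = 3/8. Cover (x + 8): set x=-8, get Q = 6/(-8 - 8) = -3/8.
Result: (3/8)/(x - 8) - (3/8)/(x + 8)


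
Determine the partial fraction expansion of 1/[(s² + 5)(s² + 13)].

Coefficient matching gives α = γ = 0, β = 1/(13-5) = 1/8, δ = -β = -1/8
Result: (1/8)/(s² + 5) - (1/8)/(s² + 13)


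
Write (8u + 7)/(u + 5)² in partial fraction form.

(8u + 7) = A(u + 5) + B. At u = -5: B = 8·(-5) + 7 = -33. Coeff of u: A = 8
Result: 8/(u + 5) - 33/(u + 5)²


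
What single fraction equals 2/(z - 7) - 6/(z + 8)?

Common denominator (z - 7)(z + 8). Numerator: 2(z + 8) - 6(z - 7) = (2z + 16) - (6z - 42) = -4z + 58
Result: (-4z + 58)/[(z - 7)(z + 8)]


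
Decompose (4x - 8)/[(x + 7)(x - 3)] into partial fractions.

At x=-7: A = (4·(-7) - 8)/(-7 - 3) = 18/5. At x=3: B = (4·3 - 8)/(3 + 7) = 2/5
Result: (18/5)/(x + 7) + (2/5)/(x - 3)


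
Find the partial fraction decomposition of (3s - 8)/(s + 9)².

(3s - 8) = α(s + 9) + β. At s = -9: β = 3·(-9) - 8 = -35. Coeff of s: α = 3
Result: 3/(s + 9) - 35/(s + 9)²


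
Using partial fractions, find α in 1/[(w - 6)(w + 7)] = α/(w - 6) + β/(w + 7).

Cover-up at w = 6: α = 1/(6 + 7) = 1/13


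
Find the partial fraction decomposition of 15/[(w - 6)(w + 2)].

15/(w - 6)(w + 2) = P/(w - 6) + Q/(w + 2). P = 15/(6 + 2) = 15/8, Q = 15/(-2 - 6) = -15/8
Result: (15/8)/(w - 6) - (15/8)/(w + 2)


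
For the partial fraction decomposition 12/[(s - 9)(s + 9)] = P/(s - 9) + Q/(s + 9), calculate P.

Cover-up at s = 9: P = 12/(9 + 9) = 12/18 = 2/3


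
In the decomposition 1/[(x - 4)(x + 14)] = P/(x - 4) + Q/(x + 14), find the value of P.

Cover-up at x = 4: P = 1/(4 + 14) = 1/18


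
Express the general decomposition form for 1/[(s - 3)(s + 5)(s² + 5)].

Two linear + quadratic: α/(s - 3) + β/(s + 5) + (γs + δ)/(s² + 5)


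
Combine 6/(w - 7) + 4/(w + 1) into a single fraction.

Common denominator (w - 7)(w + 1). Numerator: 6(w + 1) + 4(w - 7) = (6w + 6) + (4w - 28) = 10w - 22
Result: (10w - 22)/[(w - 7)(w + 1)]


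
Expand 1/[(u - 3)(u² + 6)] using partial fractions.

Cover-up at u = 3: α = 1/(3² + 6) = 1/15. Then β = -α = -1/15, γ = -α·(0 + 3) = -1/5
Result: (1/15)/(u - 3) - ((1/15)u + 1/5)/(u² + 6)


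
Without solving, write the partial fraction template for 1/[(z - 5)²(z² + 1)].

Repeated linear + quadratic: P/(z - 5) + Q/(z - 5)² + (Rz + S)/(z² + 1)


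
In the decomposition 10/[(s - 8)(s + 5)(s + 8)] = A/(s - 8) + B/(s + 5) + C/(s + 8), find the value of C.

Cover-up at s = -8: C = 10/[(-8 - 8)(-8 + 5)] = 10/[(-16)(-3)] = 10/48 = 5/24


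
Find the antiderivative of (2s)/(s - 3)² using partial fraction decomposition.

Decompose: A = 2, B = 2·3 + 0 = 6, so (2s)/(s - 3)² = 2/(s - 3) + 6/(s - 3)². Integrate: ∫ A/(s - 3) ds = 2 ln|(s - 3)|; ∫ B/(s - 3)² ds = -6/(s - 3). Sum: 2 ln|(s - 3)| - 6/(s - 3) + C


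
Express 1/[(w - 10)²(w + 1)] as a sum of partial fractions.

Cover-up at w=-1: R = 1/(-1 - 10)² = 1/121. Cover-up at w=10: Q = 1/(10 + 1) = 1/11. Comparing w² coeff: P = -R = -1/121
Result: (-1/121)/(w - 10) + (1/11)/(w - 10)² + (1/121)/(w + 1)


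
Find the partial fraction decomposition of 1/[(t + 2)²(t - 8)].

Cover-up at t=8: R = 1/(8 + 2)² = 1/100. Cover-up at t=-2: Q = 1/(-2 - 8) = -1/10. Comparing t² coeff: P = -R = -1/100
Result: (-1/100)/(t + 2) - (1/10)/(t + 2)² + (1/100)/(t - 8)


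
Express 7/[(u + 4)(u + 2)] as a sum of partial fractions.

7/(u + 4)(u + 2) = α/(u + 4) + β/(u + 2). α = 7/(-4 + 2) = -7/2, β = 7/(-2 + 4) = 7/2
Result: (-7/2)/(u + 4) + (7/2)/(u + 2)


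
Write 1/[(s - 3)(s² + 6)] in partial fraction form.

Cover-up at s = 3: α = 1/(3² + 6) = 1/15. Then β = -α = -1/15, γ = -α·(0 + 3) = -1/5
Result: (1/15)/(s - 3) - ((1/15)s + 1/5)/(s² + 6)


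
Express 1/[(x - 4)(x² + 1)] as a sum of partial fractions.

Cover-up at x = 4: P = 1/(4² + 1) = 1/17. Then Q = -P = -1/17, R = -P·(0 + 4) = -4/17
Result: (1/17)/(x - 4) - ((1/17)x + 4/17)/(x² + 1)


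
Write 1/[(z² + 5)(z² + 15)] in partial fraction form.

Coefficient matching gives α = γ = 0, β = 1/(15-5) = 1/10, δ = -β = -1/10
Result: (1/10)/(z² + 5) - (1/10)/(z² + 15)


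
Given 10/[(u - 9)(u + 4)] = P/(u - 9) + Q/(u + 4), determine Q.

Cover-up at u = -4: Q = 10/(-4 - 9) = -10/13


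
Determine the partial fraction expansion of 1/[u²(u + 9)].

Cover-up at u=-9: C = 1/(-9 - 0)² = 1/81. Cover-up at u=0: B = 1/(0 + 9) = 1/9. Comparing u² coeff: A = -C = -1/81
Result: (-1/81)/u + (1/9)/u² + (1/81)/(u + 9)


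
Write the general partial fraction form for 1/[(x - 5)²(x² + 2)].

Repeated linear + quadratic: P/(x - 5) + Q/(x - 5)² + (Rx + S)/(x² + 2)


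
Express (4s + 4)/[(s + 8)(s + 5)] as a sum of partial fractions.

At s=-8: P = (4·(-8) + 4)/(-8 + 5) = 28/3. At s=-5: Q = (4·(-5) + 4)/(-5 + 8) = -16/3
Result: (28/3)/(s + 8) - (16/3)/(s + 5)


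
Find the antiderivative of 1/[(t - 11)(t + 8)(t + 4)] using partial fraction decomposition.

Cover-up: A = 1/285, B = 1/76, C = -1/60. Decomposition: (1/285)/(t - 11) + (1/76)/(t + 8) - (1/60)/(t + 4). Integrate each term: (1/285) ln|(t - 11)| + (1/76) ln|(t + 8)| - (1/60) ln|(t + 4)| + C


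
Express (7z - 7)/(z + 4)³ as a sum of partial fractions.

(7z - 7) = A(z + 4)² + B(z + 4) + C. At z = -4: C = 7·(-4) - 7 = -35. Coefficients: A = 0, B = 7
Result: 7/(z + 4)² - 35/(z + 4)³


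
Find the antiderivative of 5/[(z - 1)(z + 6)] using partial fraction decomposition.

Decompose: 5/[(z - 1)(z + 6)] = (5/7)/(z - 1) - (5/7)/(z + 6). Integrate each term: (5/7) ln|(z - 1)| - (5/7) ln|(z + 6)| + C


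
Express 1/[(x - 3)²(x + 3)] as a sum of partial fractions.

Cover-up at x=-3: R = 1/(-3 - 3)² = 1/36. Cover-up at x=3: Q = 1/(3 + 3) = 1/6. Comparing x² coeff: P = -R = -1/36
Result: (-1/36)/(x - 3) + (1/6)/(x - 3)² + (1/36)/(x + 3)


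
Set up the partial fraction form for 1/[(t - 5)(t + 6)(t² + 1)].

Two linear + quadratic: α/(t - 5) + β/(t + 6) + (γt + δ)/(t² + 1)


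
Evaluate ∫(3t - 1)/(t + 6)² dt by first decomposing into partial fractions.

Decompose: α = 3, β = 3·(-6) - 1 = -19, so (3t - 1)/(t + 6)² = 3/(t + 6) - 19/(t + 6)². Integrate: ∫ α/(t + 6) dt = 3 ln|(t + 6)|; ∫ β/(t + 6)² dt = 19/(t + 6). Sum: 3 ln|(t + 6)| + 19/(t + 6) + C


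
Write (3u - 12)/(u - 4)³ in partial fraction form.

(3u - 12) = A(u - 4)² + B(u - 4) + C. At u = 4: C = 3·4 - 12 = 0. Coefficients: A = 0, B = 3
Result: 3/(u - 4)²


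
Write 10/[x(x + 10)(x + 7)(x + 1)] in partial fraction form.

Using Heaviside cover-up: (1/7)/x - (1/27)/(x + 10) + (5/63)/(x + 7) - (5/27)/(x + 1)


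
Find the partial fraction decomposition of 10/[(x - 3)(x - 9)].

10/(x - 3)(x - 9) = α/(x - 3) + β/(x - 9). α = 10/(3 - 9) = -5/3, β = 10/(9 - 3) = 5/3
Result: (-5/3)/(x - 3) + (5/3)/(x - 9)


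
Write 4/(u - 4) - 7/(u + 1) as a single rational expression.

Common denominator (u - 4)(u + 1). Numerator: 4(u + 1) - 7(u - 4) = (4u + 4) - (7u - 28) = -3u + 32
Result: (-3u + 32)/[(u - 4)(u + 1)]


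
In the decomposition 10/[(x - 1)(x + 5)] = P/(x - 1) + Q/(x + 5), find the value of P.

Cover-up at x = 1: P = 10/(1 + 5) = 10/6 = 5/3


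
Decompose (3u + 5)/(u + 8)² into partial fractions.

(3u + 5) = A(u + 8) + B. At u = -8: B = 3·(-8) + 5 = -19. Coeff of u: A = 3
Result: 3/(u + 8) - 19/(u + 8)²


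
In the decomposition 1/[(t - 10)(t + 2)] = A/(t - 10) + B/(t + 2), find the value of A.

Cover-up at t = 10: A = 1/(10 + 2) = 1/12


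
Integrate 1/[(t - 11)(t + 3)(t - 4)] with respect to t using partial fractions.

Cover-up: A = 1/98, B = 1/98, C = -1/49. Decomposition: (1/98)/(t - 11) + (1/98)/(t + 3) - (1/49)/(t - 4). Integrate each term: (1/98) ln|(t - 11)| + (1/98) ln|(t + 3)| - (1/49) ln|(t - 4)| + C


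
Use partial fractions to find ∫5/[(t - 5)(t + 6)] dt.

Decompose: 5/[(t - 5)(t + 6)] = (5/11)/(t - 5) - (5/11)/(t + 6). Integrate each term: (5/11) ln|(t - 5)| - (5/11) ln|(t + 6)| + C


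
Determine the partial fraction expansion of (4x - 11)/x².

(4x - 11) = Px + Q. At x = 0: Q = 4·0 - 11 = -11. Coeff of x: P = 4
Result: 4/x - 11/x²


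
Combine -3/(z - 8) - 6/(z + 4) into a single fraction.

Common denominator (z - 8)(z + 4). Numerator: -3(z + 4) - 6(z - 8) = (-3z - 12) - (6z - 48) = -9z + 36
Result: (-9z + 36)/[(z - 8)(z + 4)]


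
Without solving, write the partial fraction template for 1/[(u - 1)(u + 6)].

Distinct linear factors: P/(u - 1) + Q/(u + 6)


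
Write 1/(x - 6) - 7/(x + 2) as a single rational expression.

Common denominator (x - 6)(x + 2). Numerator: 1(x + 2) - 7(x - 6) = (x + 2) - (7x - 42) = -6x + 44
Result: (-6x + 44)/[(x - 6)(x + 2)]


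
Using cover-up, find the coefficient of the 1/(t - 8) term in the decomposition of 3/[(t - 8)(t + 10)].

Cover (t - 8), set t=8: 3/((t + 10) at t=8) = 3/(18) = 1/6


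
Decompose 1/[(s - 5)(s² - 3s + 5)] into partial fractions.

Cover-up at s = 5: A = 1/(5² - 3·5 + 5) = 1/15. Then B = -A = -1/15, C = -A·(-3 + 5) = -2/15
Result: (1/15)/(s - 5) - ((1/15)s + 2/15)/(s² - 3s + 5)


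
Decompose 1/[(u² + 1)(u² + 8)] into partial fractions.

Coefficient matching gives A = C = 0, B = 1/(8-1) = 1/7, D = -B = -1/7
Result: (1/7)/(u² + 1) - (1/7)/(u² + 8)


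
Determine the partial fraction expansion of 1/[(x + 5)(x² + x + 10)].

Cover-up at x = -5: A = 1/((-5)² + 1·(-5) + 10) = 1/30. Then B = -A = -1/30, C = -A·(1 - 5) = 2/15
Result: (1/30)/(x + 5) - ((1/30)x - 2/15)/(x² + x + 10)


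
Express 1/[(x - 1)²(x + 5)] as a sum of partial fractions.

Cover-up at x=-5: γ = 1/(-5 - 1)² = 1/36. Cover-up at x=1: β = 1/(1 + 5) = 1/6. Comparing x² coeff: α = -γ = -1/36
Result: (-1/36)/(x - 1) + (1/6)/(x - 1)² + (1/36)/(x + 5)


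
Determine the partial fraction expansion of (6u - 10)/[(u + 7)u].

At u=-7: α = (6·(-7) - 10)/(-7 - 0) = 52/7. At u=0: β = (6·0 - 10)/(0 + 7) = -10/7
Result: (52/7)/(u + 7) - (10/7)/u


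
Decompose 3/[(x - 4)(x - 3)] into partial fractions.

3/(x - 4)(x - 3) = α/(x - 4) + β/(x - 3). α = 3/(4 - 3) = 3, β = 3/(3 - 4) = -3
Result: 3/(x - 4) - 3/(x - 3)


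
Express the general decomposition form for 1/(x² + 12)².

Repeated quadratic factor: (Px + Q)/(x² + 12) + (Rx + S)/(x² + 12)²


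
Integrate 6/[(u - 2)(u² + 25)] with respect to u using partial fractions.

Cover-up at u=2: α = 6/(2²+25) = 6/29. Coeff matching: β = -6/29, γ = -12/29. Decomposition: (6/29)/(u - 2) - ((6/29)u + 12/29)/(u² + 25). Integrate: linear → ln, quadratic → (1/2)ln + arctan: (6/29) ln|(u - 2)| - (3/29) ln(u² + 25) - (12/145) arctan(u/5) + C


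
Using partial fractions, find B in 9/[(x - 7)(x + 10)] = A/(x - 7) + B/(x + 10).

Cover-up at x = -10: B = 9/(-10 - 7) = -9/17


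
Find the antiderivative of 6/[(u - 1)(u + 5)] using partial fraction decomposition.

Decompose: 6/[(u - 1)(u + 5)] = 1/(u - 1) - 1/(u + 5). Integrate each term: ln|(u - 1)| - ln|(u + 5)| + C


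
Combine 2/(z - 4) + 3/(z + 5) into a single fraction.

Common denominator (z - 4)(z + 5). Numerator: 2(z + 5) + 3(z - 4) = (2z + 10) + (3z - 12) = 5z - 2
Result: (5z - 2)/[(z - 4)(z + 5)]


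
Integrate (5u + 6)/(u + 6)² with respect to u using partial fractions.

Decompose: A = 5, B = 5·(-6) + 6 = -24, so (5u + 6)/(u + 6)² = 5/(u + 6) - 24/(u + 6)². Integrate: ∫ A/(u + 6) du = 5 ln|(u + 6)|; ∫ B/(u + 6)² du = 24/(u + 6). Sum: 5 ln|(u + 6)| + 24/(u + 6) + C


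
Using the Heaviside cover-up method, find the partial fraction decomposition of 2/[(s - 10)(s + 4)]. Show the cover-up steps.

Cover (s - 10): set s=10, get A = 2/(10 + 4) = 1/7. Cover (s + 4): set s=-4, get B = 2/(-4 - 10) = -1/7.
Result: (1/7)/(s - 10) - (1/7)/(s + 4)


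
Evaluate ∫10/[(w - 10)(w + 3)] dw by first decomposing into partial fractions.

Decompose: 10/[(w - 10)(w + 3)] = (10/13)/(w - 10) - (10/13)/(w + 3). Integrate each term: (10/13) ln|(w - 10)| - (10/13) ln|(w + 3)| + C


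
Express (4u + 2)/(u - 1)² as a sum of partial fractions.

(4u + 2) = P(u - 1) + Q. At u = 1: Q = 4·1 + 2 = 6. Coeff of u: P = 4
Result: 4/(u - 1) + 6/(u - 1)²


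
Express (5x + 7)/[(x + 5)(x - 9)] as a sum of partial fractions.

At x=-5: α = (5·(-5) + 7)/(-5 - 9) = 9/7. At x=9: β = (5·9 + 7)/(9 + 5) = 26/7
Result: (9/7)/(x + 5) + (26/7)/(x - 9)


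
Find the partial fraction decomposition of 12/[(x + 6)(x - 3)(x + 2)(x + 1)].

Using Heaviside cover-up: (-1/15)/(x + 6) + (1/15)/(x - 3) + (3/5)/(x + 2) - (3/5)/(x + 1)


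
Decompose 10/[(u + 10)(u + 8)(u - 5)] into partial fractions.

Using cover-up method: A = 1/3, B = -5/13, C = 2/39
Result: (1/3)/(u + 10) - (5/13)/(u + 8) + (2/39)/(u - 5)


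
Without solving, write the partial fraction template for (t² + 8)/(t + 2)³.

Repeated linear factor (power 3): A/(t + 2) + B/(t + 2)² + C/(t + 2)³


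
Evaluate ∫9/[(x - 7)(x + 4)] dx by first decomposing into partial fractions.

Decompose: 9/[(x - 7)(x + 4)] = (9/11)/(x - 7) - (9/11)/(x + 4). Integrate each term: (9/11) ln|(x - 7)| - (9/11) ln|(x + 4)| + C


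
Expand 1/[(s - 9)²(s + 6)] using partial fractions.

Cover-up at s=-6: C = 1/(-6 - 9)² = 1/225. Cover-up at s=9: B = 1/(9 + 6) = 1/15. Comparing s² coeff: A = -C = -1/225
Result: (-1/225)/(s - 9) + (1/15)/(s - 9)² + (1/225)/(s + 6)


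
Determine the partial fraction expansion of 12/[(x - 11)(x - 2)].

12/(x - 11)(x - 2) = α/(x - 11) + β/(x - 2). α = 12/(11 - 2) = 4/3, β = 12/(2 - 11) = -4/3
Result: (4/3)/(x - 11) - (4/3)/(x - 2)


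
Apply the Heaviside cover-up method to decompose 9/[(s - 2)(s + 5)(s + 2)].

Cover (s - 2), s=2: α = 9/[(2 + 5)(2 + 2)] = 9/28. Cover (s + 5), s=-5: β = 9/[(-5 - 2)(-5 + 2)] = 3/7. Cover (s + 2), s=-2: γ = 9/[(-2 - 2)(-2 + 5)] = -3/4.
Result: (9/28)/(s - 2) + (3/7)/(s + 5) - (3/4)/(s + 2)


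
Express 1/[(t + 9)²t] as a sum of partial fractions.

Cover-up at t=0: C = 1/(0 + 9)² = 1/81. Cover-up at t=-9: B = 1/(-9 - 0) = -1/9. Comparing t² coeff: A = -C = -1/81
Result: (-1/81)/(t + 9) - (1/9)/(t + 9)² + (1/81)/t


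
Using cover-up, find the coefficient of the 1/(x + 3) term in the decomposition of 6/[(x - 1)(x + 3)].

Cover (x + 3), set x=-3: 6/((x - 1) at x=-3) = 6/(-4) = -3/2


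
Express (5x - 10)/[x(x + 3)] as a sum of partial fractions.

At x=0: P = (5·0 - 10)/(0 + 3) = -10/3. At x=-3: Q = (5·(-3) - 10)/(-3 - 0) = 25/3
Result: (-10/3)/x + (25/3)/(x + 3)


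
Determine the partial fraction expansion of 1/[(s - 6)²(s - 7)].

Cover-up at s=7: C = 1/(7 - 6)² = 1. Cover-up at s=6: B = 1/(6 - 7) = -1. Comparing s² coeff: A = -C = -1
Result: -1/(s - 6) - 1/(s - 6)² + 1/(s - 7)


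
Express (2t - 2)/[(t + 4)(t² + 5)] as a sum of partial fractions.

At t=-4: α = (2·(-4) - 2)/((-4)² + 5) = -10/21. β = -α = 10/21, γ = 2 - (-4)·α = 2/21
Result: (-10/21)/(t + 4) + ((10/21)t + 2/21)/(t² + 5)


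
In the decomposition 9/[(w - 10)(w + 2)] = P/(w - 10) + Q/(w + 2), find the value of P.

Cover-up at w = 10: P = 9/(10 + 2) = 9/12 = 3/4


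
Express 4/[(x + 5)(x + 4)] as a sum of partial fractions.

4/(x + 5)(x + 4) = A/(x + 5) + B/(x + 4). A = 4/(-5 + 4) = -4, B = 4/(-4 + 5) = 4
Result: -4/(x + 5) + 4/(x + 4)


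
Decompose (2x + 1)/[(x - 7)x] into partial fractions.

At x=7: A = (2·7 + 1)/(7 - 0) = 15/7. At x=0: B = (2·0 + 1)/(0 - 7) = -1/7
Result: (15/7)/(x - 7) - (1/7)/x


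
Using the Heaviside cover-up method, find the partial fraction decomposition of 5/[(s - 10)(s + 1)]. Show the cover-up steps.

Cover (s - 10): set s=10, get α = 5/(10 + 1) = 5/11. Cover (s + 1): set s=-1, get β = 5/(-1 - 10) = -5/11.
Result: (5/11)/(s - 10) - (5/11)/(s + 1)


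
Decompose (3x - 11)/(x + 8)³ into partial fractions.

(3x - 11) = A(x + 8)² + B(x + 8) + C. At x = -8: C = 3·(-8) - 11 = -35. Coefficients: A = 0, B = 3
Result: 3/(x + 8)² - 35/(x + 8)³


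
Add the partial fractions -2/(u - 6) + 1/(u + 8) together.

Common denominator (u - 6)(u + 8). Numerator: -2(u + 8) + 1(u - 6) = (-2u - 16) + (u - 6) = -u - 22
Result: (-u - 22)/[(u - 6)(u + 8)]


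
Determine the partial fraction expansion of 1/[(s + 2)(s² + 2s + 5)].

Cover-up at s = -2: A = 1/((-2)² + 2·(-2) + 5) = 1/5. Then B = -A = -1/5, C = -A·(2 - 2) = 0
Result: (1/5)/(s + 2) - ((1/5)s)/(s² + 2s + 5)


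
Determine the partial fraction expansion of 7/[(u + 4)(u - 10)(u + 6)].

Using cover-up method: α = -1/4, β = 1/32, γ = 7/32
Result: (-1/4)/(u + 4) + (1/32)/(u - 10) + (7/32)/(u + 6)


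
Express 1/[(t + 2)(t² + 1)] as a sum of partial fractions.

Cover-up at t = -2: P = 1/((-2)² + 1) = 1/5. Then Q = -P = -1/5, R = -P·(0 - 2) = 2/5
Result: (1/5)/(t + 2) - ((1/5)t - 2/5)/(t² + 1)


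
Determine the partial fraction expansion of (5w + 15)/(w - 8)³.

(5w + 15) = α(w - 8)² + β(w - 8) + γ. At w = 8: γ = 5·8 + 15 = 55. Coefficients: α = 0, β = 5
Result: 5/(w - 8)² + 55/(w - 8)³


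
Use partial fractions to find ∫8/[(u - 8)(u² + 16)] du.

Cover-up at u=8: P = 8/(8²+16) = 1/10. Coeff matching: Q = -1/10, R = -4/5. Decomposition: (1/10)/(u - 8) - ((1/10)u + 4/5)/(u² + 16). Integrate: linear → ln, quadratic → (1/2)ln + arctan: (1/10) ln|(u - 8)| - (1/20) ln(u² + 16) - (1/5) arctan(u/4) + C


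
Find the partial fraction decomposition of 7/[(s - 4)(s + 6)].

7/(s - 4)(s + 6) = α/(s - 4) + β/(s + 6). α = 7/(4 + 6) = 7/10, β = 7/(-6 - 4) = -7/10
Result: (7/10)/(s - 4) - (7/10)/(s + 6)


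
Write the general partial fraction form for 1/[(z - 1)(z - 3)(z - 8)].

Three distinct linear factors: P/(z - 1) + Q/(z - 3) + R/(z - 8)


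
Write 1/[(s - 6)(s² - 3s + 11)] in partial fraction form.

Cover-up at s = 6: α = 1/(6² - 3·6 + 11) = 1/29. Then β = -α = -1/29, γ = -α·(-3 + 6) = -3/29
Result: (1/29)/(s - 6) - ((1/29)s + 3/29)/(s² - 3s + 11)


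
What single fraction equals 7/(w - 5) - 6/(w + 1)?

Common denominator (w - 5)(w + 1). Numerator: 7(w + 1) - 6(w - 5) = (7w + 7) - (6w - 30) = w + 37
Result: (w + 37)/[(w - 5)(w + 1)]


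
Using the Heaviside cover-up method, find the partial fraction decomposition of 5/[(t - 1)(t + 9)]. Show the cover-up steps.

Cover (t - 1): set t=1, get α = 5/(1 + 9) = 1/2. Cover (t + 9): set t=-9, get β = 5/(-9 - 1) = -1/2.
Result: (1/2)/(t - 1) - (1/2)/(t + 9)


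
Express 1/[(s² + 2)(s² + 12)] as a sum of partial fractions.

Coefficient matching gives α = γ = 0, β = 1/(12-2) = 1/10, δ = -β = -1/10
Result: (1/10)/(s² + 2) - (1/10)/(s² + 12)


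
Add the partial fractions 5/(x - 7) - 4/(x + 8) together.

Common denominator (x - 7)(x + 8). Numerator: 5(x + 8) - 4(x - 7) = (5x + 40) - (4x - 28) = x + 68
Result: (x + 68)/[(x - 7)(x + 8)]


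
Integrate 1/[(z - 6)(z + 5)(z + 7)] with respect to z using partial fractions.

Cover-up: α = 1/143, β = -1/22, γ = 1/26. Decomposition: (1/143)/(z - 6) - (1/22)/(z + 5) + (1/26)/(z + 7). Integrate each term: (1/143) ln|(z - 6)| - (1/22) ln|(z + 5)| + (1/26) ln|(z + 7)| + C


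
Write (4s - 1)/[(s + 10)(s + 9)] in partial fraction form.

At s=-10: P = (4·(-10) - 1)/(-10 + 9) = 41. At s=-9: Q = (4·(-9) - 1)/(-9 + 10) = -37
Result: 41/(s + 10) - 37/(s + 9)


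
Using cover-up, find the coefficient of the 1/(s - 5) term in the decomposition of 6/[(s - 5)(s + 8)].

Cover (s - 5), set s=5: 6/((s + 8) at s=5) = 6/(13) = 6/13


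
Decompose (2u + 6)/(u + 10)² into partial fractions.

(2u + 6) = P(u + 10) + Q. At u = -10: Q = 2·(-10) + 6 = -14. Coeff of u: P = 2
Result: 2/(u + 10) - 14/(u + 10)²


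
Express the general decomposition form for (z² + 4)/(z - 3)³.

Repeated linear factor (power 3): P/(z - 3) + Q/(z - 3)² + R/(z - 3)³


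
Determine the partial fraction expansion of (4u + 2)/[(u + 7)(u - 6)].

At u=-7: α = (4·(-7) + 2)/(-7 - 6) = 2. At u=6: β = (4·6 + 2)/(6 + 7) = 2
Result: 2/(u + 7) + 2/(u - 6)


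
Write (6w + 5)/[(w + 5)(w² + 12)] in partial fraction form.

At w=-5: P = (6·(-5) + 5)/((-5)² + 12) = -25/37. Q = -P = 25/37, R = 6 - (-5)·P = 97/37
Result: (-25/37)/(w + 5) + ((25/37)w + 97/37)/(w² + 12)


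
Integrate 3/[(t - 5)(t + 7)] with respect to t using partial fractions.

Decompose: 3/[(t - 5)(t + 7)] = (1/4)/(t - 5) - (1/4)/(t + 7). Integrate each term: (1/4) ln|(t - 5)| - (1/4) ln|(t + 7)| + C


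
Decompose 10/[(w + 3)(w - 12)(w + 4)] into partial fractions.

Using cover-up method: A = -2/3, B = 1/24, C = 5/8
Result: (-2/3)/(w + 3) + (1/24)/(w - 12) + (5/8)/(w + 4)


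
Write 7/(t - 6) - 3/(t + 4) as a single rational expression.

Common denominator (t - 6)(t + 4). Numerator: 7(t + 4) - 3(t - 6) = (7t + 28) - (3t - 18) = 4t + 46
Result: (4t + 46)/[(t - 6)(t + 4)]


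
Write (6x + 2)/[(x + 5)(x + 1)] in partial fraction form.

At x=-5: P = (6·(-5) + 2)/(-5 + 1) = 7. At x=-1: Q = (6·(-1) + 2)/(-1 + 5) = -1
Result: 7/(x + 5) - 1/(x + 1)


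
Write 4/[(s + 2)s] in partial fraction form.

4/(s + 2)s = P/(s + 2) + Q/s. P = 4/(-2 - 0) = -2, Q = 4/(0 + 2) = 2
Result: -2/(s + 2) + 2/s


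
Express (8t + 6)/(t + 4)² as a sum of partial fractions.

(8t + 6) = A(t + 4) + B. At t = -4: B = 8·(-4) + 6 = -26. Coeff of t: A = 8
Result: 8/(t + 4) - 26/(t + 4)²


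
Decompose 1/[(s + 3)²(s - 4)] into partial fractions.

Cover-up at s=4: R = 1/(4 + 3)² = 1/49. Cover-up at s=-3: Q = 1/(-3 - 4) = -1/7. Comparing s² coeff: P = -R = -1/49
Result: (-1/49)/(s + 3) - (1/7)/(s + 3)² + (1/49)/(s - 4)


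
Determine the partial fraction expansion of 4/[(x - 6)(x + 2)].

4/(x - 6)(x + 2) = α/(x - 6) + β/(x + 2). α = 4/(6 + 2) = 1/2, β = 4/(-2 - 6) = -1/2
Result: (1/2)/(x - 6) - (1/2)/(x + 2)


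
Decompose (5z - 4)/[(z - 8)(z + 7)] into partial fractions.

At z=8: α = (5·8 - 4)/(8 + 7) = 12/5. At z=-7: β = (5·(-7) - 4)/(-7 - 8) = 13/5
Result: (12/5)/(z - 8) + (13/5)/(z + 7)


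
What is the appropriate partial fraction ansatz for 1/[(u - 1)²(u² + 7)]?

Repeated linear + quadratic: α/(u - 1) + β/(u - 1)² + (γu + δ)/(u² + 7)


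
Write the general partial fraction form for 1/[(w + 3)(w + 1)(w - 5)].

Three distinct linear factors: A/(w + 3) + B/(w + 1) + C/(w - 5)


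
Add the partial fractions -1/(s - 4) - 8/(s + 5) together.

Common denominator (s - 4)(s + 5). Numerator: -1(s + 5) - 8(s - 4) = (-s - 5) - (8s - 32) = -9s + 27
Result: (-9s + 27)/[(s - 4)(s + 5)]


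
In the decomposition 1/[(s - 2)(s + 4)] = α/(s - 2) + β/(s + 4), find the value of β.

Cover-up at s = -4: β = 1/(-4 - 2) = -1/6


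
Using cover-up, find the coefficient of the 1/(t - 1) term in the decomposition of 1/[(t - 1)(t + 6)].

Cover (t - 1), set t=1: 1/((t + 6) at t=1) = 1/(7) = 1/7


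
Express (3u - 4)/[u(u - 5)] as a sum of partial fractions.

At u=0: P = (3·0 - 4)/(0 - 5) = 4/5. At u=5: Q = (3·5 - 4)/(5 - 0) = 11/5
Result: (4/5)/u + (11/5)/(u - 5)


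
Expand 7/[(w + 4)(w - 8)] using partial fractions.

7/(w + 4)(w - 8) = A/(w + 4) + B/(w - 8). A = 7/(-4 - 8) = -7/12, B = 7/(8 + 4) = 7/12
Result: (-7/12)/(w + 4) + (7/12)/(w - 8)


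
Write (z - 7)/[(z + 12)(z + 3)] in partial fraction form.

At z=-12: α = (1·(-12) - 7)/(-12 + 3) = 19/9. At z=-3: β = (1·(-3) - 7)/(-3 + 12) = -10/9
Result: (19/9)/(z + 12) - (10/9)/(z + 3)


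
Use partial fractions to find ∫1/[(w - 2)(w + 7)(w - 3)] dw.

Cover-up: A = -1/9, B = 1/90, C = 1/10. Decomposition: (-1/9)/(w - 2) + (1/90)/(w + 7) + (1/10)/(w - 3). Integrate each term: (-1/9) ln|(w - 2)| + (1/90) ln|(w + 7)| + (1/10) ln|(w - 3)| + C


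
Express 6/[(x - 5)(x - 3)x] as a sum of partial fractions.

Using cover-up method: α = 3/5, β = -1, γ = 2/5
Result: (3/5)/(x - 5) - 1/(x - 3) + (2/5)/x


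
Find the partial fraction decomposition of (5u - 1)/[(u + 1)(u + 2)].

At u=-1: A = (5·(-1) - 1)/(-1 + 2) = -6. At u=-2: B = (5·(-2) - 1)/(-2 + 1) = 11
Result: -6/(u + 1) + 11/(u + 2)


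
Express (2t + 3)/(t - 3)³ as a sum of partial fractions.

(2t + 3) = α(t - 3)² + β(t - 3) + γ. At t = 3: γ = 2·3 + 3 = 9. Coefficients: α = 0, β = 2
Result: 2/(t - 3)² + 9/(t - 3)³


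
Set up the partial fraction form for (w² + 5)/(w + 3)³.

Repeated linear factor (power 3): α/(w + 3) + β/(w + 3)² + γ/(w + 3)³


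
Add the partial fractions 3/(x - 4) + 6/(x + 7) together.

Common denominator (x - 4)(x + 7). Numerator: 3(x + 7) + 6(x - 4) = (3x + 21) + (6x - 24) = 9x - 3
Result: (9x - 3)/[(x - 4)(x + 7)]


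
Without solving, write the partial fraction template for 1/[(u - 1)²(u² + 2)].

Repeated linear + quadratic: α/(u - 1) + β/(u - 1)² + (γu + δ)/(u² + 2)


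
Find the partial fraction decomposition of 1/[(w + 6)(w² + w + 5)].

Cover-up at w = -6: P = 1/((-6)² + 1·(-6) + 5) = 1/35. Then Q = -P = -1/35, R = -P·(1 - 6) = 1/7
Result: (1/35)/(w + 6) - ((1/35)w - 1/7)/(w² + w + 5)


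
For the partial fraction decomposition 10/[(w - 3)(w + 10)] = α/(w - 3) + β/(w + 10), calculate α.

Cover-up at w = 3: α = 10/(3 + 10) = 10/13


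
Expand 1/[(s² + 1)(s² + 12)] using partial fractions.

Coefficient matching gives P = R = 0, Q = 1/(12-1) = 1/11, S = -Q = -1/11
Result: (1/11)/(s² + 1) - (1/11)/(s² + 12)


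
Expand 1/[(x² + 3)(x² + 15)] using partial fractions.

Coefficient matching gives A = C = 0, B = 1/(15-3) = 1/12, D = -B = -1/12
Result: (1/12)/(x² + 3) - (1/12)/(x² + 15)


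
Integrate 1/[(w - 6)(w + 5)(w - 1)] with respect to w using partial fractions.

Cover-up: α = 1/55, β = 1/66, γ = -1/30. Decomposition: (1/55)/(w - 6) + (1/66)/(w + 5) - (1/30)/(w - 1). Integrate each term: (1/55) ln|(w - 6)| + (1/66) ln|(w + 5)| - (1/30) ln|(w - 1)| + C


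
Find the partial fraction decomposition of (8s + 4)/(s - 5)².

(8s + 4) = A(s - 5) + B. At s = 5: B = 8·5 + 4 = 44. Coeff of s: A = 8
Result: 8/(s - 5) + 44/(s - 5)²


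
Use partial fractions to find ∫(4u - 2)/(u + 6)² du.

Decompose: α = 4, β = 4·(-6) - 2 = -26, so (4u - 2)/(u + 6)² = 4/(u + 6) - 26/(u + 6)². Integrate: ∫ α/(u + 6) du = 4 ln|(u + 6)|; ∫ β/(u + 6)² du = 26/(u + 6). Sum: 4 ln|(u + 6)| + 26/(u + 6) + C


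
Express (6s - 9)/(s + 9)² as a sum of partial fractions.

(6s - 9) = A(s + 9) + B. At s = -9: B = 6·(-9) - 9 = -63. Coeff of s: A = 6
Result: 6/(s + 9) - 63/(s + 9)²


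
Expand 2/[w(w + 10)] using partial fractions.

2/w(w + 10) = α/w + β/(w + 10). α = 2/(0 + 10) = 1/5, β = 2/(-10 - 0) = -1/5
Result: (1/5)/w - (1/5)/(w + 10)


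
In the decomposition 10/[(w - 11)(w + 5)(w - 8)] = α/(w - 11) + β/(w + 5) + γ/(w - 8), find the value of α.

Cover-up at w = 11: α = 10/[(11 + 5)(11 - 8)] = 10/[(16)(3)] = 10/48 = 5/24


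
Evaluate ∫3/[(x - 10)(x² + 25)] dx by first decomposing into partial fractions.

Cover-up at x=10: P = 3/(10²+25) = 3/125. Coeff matching: Q = -3/125, R = -6/25. Decomposition: (3/125)/(x - 10) - ((3/125)x + 6/25)/(x² + 25). Integrate: linear → ln, quadratic → (1/2)ln + arctan: (3/125) ln|(x - 10)| - (3/250) ln(x² + 25) - (6/125) arctan(x/5) + C


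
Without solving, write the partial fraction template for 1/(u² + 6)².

Repeated quadratic factor: (Au + B)/(u² + 6) + (Cu + D)/(u² + 6)²


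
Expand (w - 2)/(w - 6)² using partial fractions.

(w - 2) = P(w - 6) + Q. At w = 6: Q = 1·6 - 2 = 4. Coeff of w: P = 1
Result: 1/(w - 6) + 4/(w - 6)²


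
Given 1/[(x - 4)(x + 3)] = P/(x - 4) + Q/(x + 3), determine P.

Cover-up at x = 4: P = 1/(4 + 3) = 1/7


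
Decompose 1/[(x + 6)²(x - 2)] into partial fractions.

Cover-up at x=2: C = 1/(2 + 6)² = 1/64. Cover-up at x=-6: B = 1/(-6 - 2) = -1/8. Comparing x² coeff: A = -C = -1/64
Result: (-1/64)/(x + 6) - (1/8)/(x + 6)² + (1/64)/(x - 2)


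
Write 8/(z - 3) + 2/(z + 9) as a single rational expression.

Common denominator (z - 3)(z + 9). Numerator: 8(z + 9) + 2(z - 3) = (8z + 72) + (2z - 6) = 10z + 66
Result: (10z + 66)/[(z - 3)(z + 9)]
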